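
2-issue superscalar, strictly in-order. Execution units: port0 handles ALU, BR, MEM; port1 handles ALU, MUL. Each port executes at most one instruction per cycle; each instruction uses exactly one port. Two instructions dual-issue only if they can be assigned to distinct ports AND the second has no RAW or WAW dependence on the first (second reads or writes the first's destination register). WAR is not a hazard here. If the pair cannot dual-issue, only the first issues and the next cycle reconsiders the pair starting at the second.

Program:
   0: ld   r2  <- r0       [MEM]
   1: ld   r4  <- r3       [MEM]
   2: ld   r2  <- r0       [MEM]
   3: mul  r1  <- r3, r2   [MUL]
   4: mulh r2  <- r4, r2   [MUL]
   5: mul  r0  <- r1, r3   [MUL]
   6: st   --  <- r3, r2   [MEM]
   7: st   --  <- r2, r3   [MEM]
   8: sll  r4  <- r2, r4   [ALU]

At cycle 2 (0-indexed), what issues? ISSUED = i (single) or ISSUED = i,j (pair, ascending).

ISSUED = 2

0. ld @i0  | no-port MEM/MEM
1. ld @i1  | no-port MEM/MEM
2. ld @i2  | RAW r2
3. mul @i3  | no-port MUL/MUL
4. mulh @i4  | no-port MUL/MUL
5. mul/st @i5+i6  | 2-wide
6. st/sll @i7+i8  | 2-wide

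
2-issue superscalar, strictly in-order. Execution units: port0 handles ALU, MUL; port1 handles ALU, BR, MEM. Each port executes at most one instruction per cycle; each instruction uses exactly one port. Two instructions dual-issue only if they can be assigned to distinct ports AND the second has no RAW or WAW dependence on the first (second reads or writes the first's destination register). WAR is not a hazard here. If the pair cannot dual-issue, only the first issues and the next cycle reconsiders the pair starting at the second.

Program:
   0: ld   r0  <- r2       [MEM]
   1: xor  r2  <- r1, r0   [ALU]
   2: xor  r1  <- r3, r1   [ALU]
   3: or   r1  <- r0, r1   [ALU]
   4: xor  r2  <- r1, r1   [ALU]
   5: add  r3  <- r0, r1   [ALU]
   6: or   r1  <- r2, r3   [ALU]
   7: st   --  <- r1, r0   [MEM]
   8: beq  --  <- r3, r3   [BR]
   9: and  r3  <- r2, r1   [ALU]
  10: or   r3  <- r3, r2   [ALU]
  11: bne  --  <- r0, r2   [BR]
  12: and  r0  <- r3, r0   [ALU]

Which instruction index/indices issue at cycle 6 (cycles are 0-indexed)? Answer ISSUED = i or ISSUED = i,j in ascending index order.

[0] i0  ld  -- RAW r0
[1] i1&i2  xor xor  -- pair
[2] i3  or  -- RAW r1
[3] i4&i5  xor add  -- pair
[4] i6  or  -- RAW r1
[5] i7  st  -- no-port MEM/BR
[6] i8&i9  beq and  -- pair
[7] i10&i11  or bne  -- pair
[8] i12  and  -- tail

ISSUED = 8,9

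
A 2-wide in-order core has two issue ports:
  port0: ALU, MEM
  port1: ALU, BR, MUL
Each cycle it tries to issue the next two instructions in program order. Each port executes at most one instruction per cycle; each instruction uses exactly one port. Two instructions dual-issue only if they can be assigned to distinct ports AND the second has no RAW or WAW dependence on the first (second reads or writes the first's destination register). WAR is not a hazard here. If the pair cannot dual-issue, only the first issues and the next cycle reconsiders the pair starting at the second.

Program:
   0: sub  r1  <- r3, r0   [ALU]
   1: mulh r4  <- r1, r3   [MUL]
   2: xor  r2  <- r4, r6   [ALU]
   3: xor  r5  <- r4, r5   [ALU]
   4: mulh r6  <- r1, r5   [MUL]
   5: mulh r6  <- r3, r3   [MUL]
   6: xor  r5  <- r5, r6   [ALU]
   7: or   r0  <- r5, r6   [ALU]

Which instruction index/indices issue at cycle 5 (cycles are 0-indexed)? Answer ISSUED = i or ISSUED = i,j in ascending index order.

ISSUED = 6

c0: i0 sub.ALU  RAW r1
c1: i1 mulh.MUL  RAW r4
c2: i2+i3 xor.ALU;xor.ALU  pair
c3: i4 mulh.MUL  no-port MUL/MUL
c4: i5 mulh.MUL  RAW r6
c5: i6 xor.ALU  RAW r5
c6: i7 or.ALU  tail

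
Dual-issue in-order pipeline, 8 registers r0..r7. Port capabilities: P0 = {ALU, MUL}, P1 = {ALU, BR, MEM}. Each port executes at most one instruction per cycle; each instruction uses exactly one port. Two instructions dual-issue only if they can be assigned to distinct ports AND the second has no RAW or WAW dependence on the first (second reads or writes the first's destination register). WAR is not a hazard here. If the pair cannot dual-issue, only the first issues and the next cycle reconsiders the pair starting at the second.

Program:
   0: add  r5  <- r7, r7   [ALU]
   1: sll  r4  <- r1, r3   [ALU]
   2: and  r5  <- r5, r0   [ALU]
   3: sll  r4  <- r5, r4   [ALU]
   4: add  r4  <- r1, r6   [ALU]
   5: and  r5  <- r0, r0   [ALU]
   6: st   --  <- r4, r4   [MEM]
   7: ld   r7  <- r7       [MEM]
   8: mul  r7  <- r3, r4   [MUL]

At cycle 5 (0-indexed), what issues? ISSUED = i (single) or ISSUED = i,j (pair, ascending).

c0: i0&i1 add;sll  dual
c1: i2 and  RAW r5
c2: i3 sll  WAW r4
c3: i4&i5 add;and  dual
c4: i6 st  no-port MEM/MEM
c5: i7 ld  WAW r7
c6: i8 mul  tail

ISSUED = 7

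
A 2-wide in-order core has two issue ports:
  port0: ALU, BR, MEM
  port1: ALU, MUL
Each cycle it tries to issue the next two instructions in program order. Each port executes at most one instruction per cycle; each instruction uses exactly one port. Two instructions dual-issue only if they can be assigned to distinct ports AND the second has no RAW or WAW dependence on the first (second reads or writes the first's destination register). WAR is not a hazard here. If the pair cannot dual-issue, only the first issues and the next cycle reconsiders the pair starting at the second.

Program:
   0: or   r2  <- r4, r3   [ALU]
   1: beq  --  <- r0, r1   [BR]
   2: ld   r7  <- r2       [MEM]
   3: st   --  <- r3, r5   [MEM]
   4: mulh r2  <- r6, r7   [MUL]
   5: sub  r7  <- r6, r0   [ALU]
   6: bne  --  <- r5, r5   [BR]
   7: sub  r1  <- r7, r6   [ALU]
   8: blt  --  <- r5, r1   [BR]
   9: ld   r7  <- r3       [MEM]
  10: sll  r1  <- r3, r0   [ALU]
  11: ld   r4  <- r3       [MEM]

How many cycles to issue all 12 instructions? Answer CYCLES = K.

CYCLES = 8

c0: i0,i1 or.ALU beq.BR  2-wide
c1: i2 ld.MEM  no-port MEM/MEM
c2: i3,i4 st.MEM mulh.MUL  2-wide
c3: i5,i6 sub.ALU bne.BR  2-wide
c4: i7 sub.ALU  RAW r1
c5: i8 blt.BR  no-port BR/MEM
c6: i9,i10 ld.MEM sll.ALU  2-wide
c7: i11 ld.MEM  tail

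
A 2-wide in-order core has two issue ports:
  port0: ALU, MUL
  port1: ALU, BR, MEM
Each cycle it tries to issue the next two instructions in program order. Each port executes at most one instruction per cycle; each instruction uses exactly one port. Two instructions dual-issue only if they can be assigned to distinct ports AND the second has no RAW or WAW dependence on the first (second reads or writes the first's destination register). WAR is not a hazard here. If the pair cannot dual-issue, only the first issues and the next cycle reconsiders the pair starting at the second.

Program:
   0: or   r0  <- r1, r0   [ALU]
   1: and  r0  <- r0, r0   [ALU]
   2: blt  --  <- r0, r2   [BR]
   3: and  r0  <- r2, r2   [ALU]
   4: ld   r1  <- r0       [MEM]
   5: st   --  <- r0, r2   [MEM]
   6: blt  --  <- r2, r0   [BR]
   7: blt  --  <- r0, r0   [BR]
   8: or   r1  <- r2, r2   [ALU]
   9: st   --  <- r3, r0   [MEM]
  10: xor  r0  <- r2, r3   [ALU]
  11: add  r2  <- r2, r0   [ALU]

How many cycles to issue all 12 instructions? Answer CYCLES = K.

CYCLES = 9

t=0 i0:or.ALU ; RAW+WAW r0
t=1 i1:and.ALU ; RAW r0
t=2 i2,i3:blt.BR/and.ALU ; dual
t=3 i4:ld.MEM ; no-port MEM/MEM
t=4 i5:st.MEM ; no-port MEM/BR
t=5 i6:blt.BR ; no-port BR/BR
t=6 i7,i8:blt.BR/or.ALU ; dual
t=7 i9,i10:st.MEM/xor.ALU ; dual
t=8 i11:add.ALU ; tail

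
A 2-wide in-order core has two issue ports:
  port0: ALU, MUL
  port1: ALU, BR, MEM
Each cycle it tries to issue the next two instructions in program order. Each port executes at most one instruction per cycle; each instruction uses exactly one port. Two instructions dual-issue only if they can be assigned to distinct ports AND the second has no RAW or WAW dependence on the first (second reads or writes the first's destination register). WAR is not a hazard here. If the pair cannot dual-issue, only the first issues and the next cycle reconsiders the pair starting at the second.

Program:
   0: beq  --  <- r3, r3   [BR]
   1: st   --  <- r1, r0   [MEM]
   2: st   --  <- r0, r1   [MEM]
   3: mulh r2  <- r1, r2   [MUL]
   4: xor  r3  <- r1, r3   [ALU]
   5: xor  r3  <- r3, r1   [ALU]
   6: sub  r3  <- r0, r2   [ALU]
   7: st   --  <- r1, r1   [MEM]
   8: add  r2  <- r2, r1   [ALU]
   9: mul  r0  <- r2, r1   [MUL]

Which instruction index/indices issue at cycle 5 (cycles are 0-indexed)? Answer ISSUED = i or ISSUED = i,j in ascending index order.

  cy0 -> i0 (beq.BR) no-port BR/MEM
  cy1 -> i1 (st.MEM) no-port MEM/MEM
  cy2 -> i2&i3 (st.MEM/mulh.MUL) dual
  cy3 -> i4 (xor.ALU) RAW+WAW r3
  cy4 -> i5 (xor.ALU) WAW r3
  cy5 -> i6&i7 (sub.ALU/st.MEM) dual
  cy6 -> i8 (add.ALU) RAW r2
  cy7 -> i9 (mul.MUL) tail

ISSUED = 6,7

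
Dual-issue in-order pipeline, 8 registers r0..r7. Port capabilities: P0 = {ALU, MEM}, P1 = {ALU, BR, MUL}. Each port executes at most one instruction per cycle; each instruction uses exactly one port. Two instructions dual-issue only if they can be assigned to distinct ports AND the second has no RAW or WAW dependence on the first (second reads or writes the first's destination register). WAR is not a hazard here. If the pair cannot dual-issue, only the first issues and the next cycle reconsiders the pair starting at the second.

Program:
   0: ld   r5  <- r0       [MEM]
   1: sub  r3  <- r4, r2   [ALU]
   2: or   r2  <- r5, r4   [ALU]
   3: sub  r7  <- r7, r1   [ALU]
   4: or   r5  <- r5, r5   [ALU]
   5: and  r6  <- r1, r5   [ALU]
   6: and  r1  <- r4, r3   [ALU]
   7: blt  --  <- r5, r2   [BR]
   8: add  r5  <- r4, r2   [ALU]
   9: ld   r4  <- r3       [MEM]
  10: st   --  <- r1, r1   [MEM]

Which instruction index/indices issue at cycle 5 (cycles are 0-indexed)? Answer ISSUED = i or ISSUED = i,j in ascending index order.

ISSUED = 9

  cy0 -> i0+i1 (ld.MEM/sub.ALU) 2-wide
  cy1 -> i2+i3 (or.ALU/sub.ALU) 2-wide
  cy2 -> i4 (or.ALU) RAW r5
  cy3 -> i5+i6 (and.ALU/and.ALU) 2-wide
  cy4 -> i7+i8 (blt.BR/add.ALU) 2-wide
  cy5 -> i9 (ld.MEM) no-port MEM/MEM
  cy6 -> i10 (st.MEM) tail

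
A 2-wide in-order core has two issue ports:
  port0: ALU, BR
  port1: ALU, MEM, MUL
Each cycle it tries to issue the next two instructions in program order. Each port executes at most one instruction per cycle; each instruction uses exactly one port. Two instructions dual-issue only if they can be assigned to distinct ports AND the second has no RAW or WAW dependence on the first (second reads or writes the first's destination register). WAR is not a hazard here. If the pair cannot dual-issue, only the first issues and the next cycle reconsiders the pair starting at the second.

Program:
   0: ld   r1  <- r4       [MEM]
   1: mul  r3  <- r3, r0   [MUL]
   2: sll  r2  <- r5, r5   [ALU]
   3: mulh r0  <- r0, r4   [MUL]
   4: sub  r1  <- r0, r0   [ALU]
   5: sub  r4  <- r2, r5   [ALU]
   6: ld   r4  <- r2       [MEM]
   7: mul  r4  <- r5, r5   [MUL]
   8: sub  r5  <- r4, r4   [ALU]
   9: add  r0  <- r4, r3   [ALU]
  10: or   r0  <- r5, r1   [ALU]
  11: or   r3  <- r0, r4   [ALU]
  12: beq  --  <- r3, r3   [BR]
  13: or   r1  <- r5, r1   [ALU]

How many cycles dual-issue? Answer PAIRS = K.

PAIRS = 4

c0: i0 ld.MEM  no-port MEM/MUL
c1: i1,i2 mul.MUL;sll.ALU  dual
c2: i3 mulh.MUL  RAW r0
c3: i4,i5 sub.ALU;sub.ALU  dual
c4: i6 ld.MEM  no-port MEM/MUL
c5: i7 mul.MUL  RAW r4
c6: i8,i9 sub.ALU;add.ALU  dual
c7: i10 or.ALU  RAW r0
c8: i11 or.ALU  RAW r3
c9: i12,i13 beq.BR;or.ALU  dual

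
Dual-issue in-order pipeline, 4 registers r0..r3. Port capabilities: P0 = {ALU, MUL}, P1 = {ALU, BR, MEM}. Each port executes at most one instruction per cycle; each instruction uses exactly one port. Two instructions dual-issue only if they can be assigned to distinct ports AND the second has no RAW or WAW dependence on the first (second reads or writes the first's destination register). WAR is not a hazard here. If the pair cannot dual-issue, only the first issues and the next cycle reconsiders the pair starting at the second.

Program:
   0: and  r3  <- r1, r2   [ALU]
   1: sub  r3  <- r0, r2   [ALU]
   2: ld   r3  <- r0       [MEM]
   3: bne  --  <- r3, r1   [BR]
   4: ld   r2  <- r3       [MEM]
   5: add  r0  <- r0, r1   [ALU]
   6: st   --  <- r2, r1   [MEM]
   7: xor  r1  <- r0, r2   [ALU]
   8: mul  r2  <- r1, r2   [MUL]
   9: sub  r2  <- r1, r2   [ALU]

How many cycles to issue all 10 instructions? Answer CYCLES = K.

CYCLES = 8

#0 head=0: and i0 WAW r3
#1 head=1: sub i1 WAW r3
#2 head=2: ld i2 no-port MEM/BR
#3 head=3: bne i3 no-port BR/MEM
#4 head=4: ld add i4,i5 dual
#5 head=6: st xor i6,i7 dual
#6 head=8: mul i8 RAW+WAW r2
#7 head=9: sub i9 tail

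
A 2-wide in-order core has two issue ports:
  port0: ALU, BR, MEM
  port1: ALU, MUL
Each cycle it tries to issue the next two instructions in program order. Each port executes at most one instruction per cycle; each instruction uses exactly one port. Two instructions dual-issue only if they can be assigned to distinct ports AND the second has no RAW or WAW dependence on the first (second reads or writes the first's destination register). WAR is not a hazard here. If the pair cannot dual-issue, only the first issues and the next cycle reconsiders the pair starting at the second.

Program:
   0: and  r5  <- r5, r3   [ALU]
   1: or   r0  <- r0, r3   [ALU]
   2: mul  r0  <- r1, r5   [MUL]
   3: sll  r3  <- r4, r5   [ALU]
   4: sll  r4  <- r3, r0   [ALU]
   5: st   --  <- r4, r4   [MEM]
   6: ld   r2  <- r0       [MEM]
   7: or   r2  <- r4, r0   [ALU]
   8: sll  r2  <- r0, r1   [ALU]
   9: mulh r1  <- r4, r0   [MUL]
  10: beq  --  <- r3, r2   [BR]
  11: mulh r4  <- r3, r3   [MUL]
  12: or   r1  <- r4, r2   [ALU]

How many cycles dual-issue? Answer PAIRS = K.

t=0 i0&i1:and or ; dual
t=1 i2&i3:mul sll ; dual
t=2 i4:sll ; RAW r4
t=3 i5:st ; no-port MEM/MEM
t=4 i6:ld ; WAW r2
t=5 i7:or ; WAW r2
t=6 i8&i9:sll mulh ; dual
t=7 i10&i11:beq mulh ; dual
t=8 i12:or ; tail

PAIRS = 4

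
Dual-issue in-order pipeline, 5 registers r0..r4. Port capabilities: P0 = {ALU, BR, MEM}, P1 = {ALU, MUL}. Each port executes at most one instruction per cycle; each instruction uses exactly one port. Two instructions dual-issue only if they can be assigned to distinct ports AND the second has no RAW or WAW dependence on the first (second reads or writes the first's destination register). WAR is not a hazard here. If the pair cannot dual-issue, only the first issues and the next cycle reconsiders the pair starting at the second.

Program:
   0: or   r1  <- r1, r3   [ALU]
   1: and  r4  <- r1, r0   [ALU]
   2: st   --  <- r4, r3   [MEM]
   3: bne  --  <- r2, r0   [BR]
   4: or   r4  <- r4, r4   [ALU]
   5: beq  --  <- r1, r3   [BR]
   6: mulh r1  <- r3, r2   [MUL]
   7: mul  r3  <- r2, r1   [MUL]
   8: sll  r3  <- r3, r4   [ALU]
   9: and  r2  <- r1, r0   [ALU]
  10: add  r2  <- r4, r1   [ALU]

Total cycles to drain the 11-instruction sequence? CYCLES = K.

[0] i0  or.ALU  -- RAW r1
[1] i1  and.ALU  -- RAW r4
[2] i2  st.MEM  -- no-port MEM/BR
[3] i3,i4  bne.BR/or.ALU  -- dual
[4] i5,i6  beq.BR/mulh.MUL  -- dual
[5] i7  mul.MUL  -- RAW+WAW r3
[6] i8,i9  sll.ALU/and.ALU  -- dual
[7] i10  add.ALU  -- tail

CYCLES = 8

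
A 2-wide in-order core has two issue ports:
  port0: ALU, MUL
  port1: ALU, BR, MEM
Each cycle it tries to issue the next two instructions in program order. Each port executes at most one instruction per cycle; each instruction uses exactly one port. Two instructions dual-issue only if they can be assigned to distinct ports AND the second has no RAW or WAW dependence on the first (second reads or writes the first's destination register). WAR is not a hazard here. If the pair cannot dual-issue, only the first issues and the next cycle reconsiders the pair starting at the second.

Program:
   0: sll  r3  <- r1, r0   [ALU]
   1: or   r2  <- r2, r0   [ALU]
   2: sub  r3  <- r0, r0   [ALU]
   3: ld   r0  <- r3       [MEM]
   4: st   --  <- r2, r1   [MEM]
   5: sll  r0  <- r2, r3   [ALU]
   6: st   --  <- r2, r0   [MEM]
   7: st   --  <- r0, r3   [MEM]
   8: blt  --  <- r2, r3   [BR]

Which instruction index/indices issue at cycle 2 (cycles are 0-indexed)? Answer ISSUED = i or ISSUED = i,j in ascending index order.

t=0 i0,i1:sll.ALU/or.ALU ; pair
t=1 i2:sub.ALU ; RAW r3
t=2 i3:ld.MEM ; no-port MEM/MEM
t=3 i4,i5:st.MEM/sll.ALU ; pair
t=4 i6:st.MEM ; no-port MEM/MEM
t=5 i7:st.MEM ; no-port MEM/BR
t=6 i8:blt.BR ; tail

ISSUED = 3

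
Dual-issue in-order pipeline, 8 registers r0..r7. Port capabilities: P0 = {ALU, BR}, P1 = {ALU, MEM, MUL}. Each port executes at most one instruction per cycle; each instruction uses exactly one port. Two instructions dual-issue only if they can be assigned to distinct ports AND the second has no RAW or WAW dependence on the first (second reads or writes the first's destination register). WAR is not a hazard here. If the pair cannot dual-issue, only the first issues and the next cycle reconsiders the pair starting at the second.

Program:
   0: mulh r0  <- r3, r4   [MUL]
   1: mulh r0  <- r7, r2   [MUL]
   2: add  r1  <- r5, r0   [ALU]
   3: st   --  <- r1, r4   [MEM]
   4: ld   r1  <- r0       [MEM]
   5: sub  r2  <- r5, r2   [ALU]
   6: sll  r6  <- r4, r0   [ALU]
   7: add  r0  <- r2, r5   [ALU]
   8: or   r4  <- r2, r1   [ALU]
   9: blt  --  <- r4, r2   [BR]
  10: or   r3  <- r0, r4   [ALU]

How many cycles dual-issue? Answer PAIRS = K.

c0: i0 mulh  no-port MUL/MUL
c1: i1 mulh  RAW r0
c2: i2 add  RAW r1
c3: i3 st  no-port MEM/MEM
c4: i4+i5 ld sub  2-wide
c5: i6+i7 sll add  2-wide
c6: i8 or  RAW r4
c7: i9+i10 blt or  2-wide

PAIRS = 3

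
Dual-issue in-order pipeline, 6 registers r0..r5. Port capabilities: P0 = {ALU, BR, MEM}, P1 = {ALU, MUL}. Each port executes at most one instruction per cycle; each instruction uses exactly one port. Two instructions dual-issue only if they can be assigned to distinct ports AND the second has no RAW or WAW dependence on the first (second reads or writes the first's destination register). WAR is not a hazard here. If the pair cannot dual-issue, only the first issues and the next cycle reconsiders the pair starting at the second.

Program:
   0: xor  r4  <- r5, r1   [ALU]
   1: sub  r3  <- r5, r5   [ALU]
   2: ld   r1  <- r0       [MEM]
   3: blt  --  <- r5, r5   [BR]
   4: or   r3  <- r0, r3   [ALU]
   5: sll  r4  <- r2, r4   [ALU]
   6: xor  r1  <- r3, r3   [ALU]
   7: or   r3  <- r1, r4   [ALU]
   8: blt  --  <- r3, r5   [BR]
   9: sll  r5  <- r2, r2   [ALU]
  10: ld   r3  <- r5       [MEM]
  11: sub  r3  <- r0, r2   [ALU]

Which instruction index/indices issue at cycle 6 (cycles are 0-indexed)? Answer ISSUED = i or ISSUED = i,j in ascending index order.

t=0 i0&i1:xor/sub ; dual
t=1 i2:ld ; no-port MEM/BR
t=2 i3&i4:blt/or ; dual
t=3 i5&i6:sll/xor ; dual
t=4 i7:or ; RAW r3
t=5 i8&i9:blt/sll ; dual
t=6 i10:ld ; WAW r3
t=7 i11:sub ; tail

ISSUED = 10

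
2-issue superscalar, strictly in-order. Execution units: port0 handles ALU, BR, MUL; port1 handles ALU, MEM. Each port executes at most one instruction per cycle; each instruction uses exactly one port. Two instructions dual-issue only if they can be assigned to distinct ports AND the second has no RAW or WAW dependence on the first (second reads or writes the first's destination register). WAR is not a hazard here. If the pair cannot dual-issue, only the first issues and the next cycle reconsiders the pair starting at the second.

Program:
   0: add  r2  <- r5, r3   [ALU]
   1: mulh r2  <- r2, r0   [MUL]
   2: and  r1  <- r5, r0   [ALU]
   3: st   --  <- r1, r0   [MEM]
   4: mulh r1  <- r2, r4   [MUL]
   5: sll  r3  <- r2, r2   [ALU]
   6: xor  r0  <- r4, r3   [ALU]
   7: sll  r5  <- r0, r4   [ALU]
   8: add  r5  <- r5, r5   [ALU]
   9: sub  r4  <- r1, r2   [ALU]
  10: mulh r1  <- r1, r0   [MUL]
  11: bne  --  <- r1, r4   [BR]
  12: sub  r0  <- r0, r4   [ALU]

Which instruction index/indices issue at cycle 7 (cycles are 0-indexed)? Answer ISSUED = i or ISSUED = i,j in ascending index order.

ISSUED = 10

[0] i0  add.ALU  -- RAW+WAW r2
[1] i1&i2  mulh.MUL and.ALU  -- dual
[2] i3&i4  st.MEM mulh.MUL  -- dual
[3] i5  sll.ALU  -- RAW r3
[4] i6  xor.ALU  -- RAW r0
[5] i7  sll.ALU  -- RAW+WAW r5
[6] i8&i9  add.ALU sub.ALU  -- dual
[7] i10  mulh.MUL  -- no-port MUL/BR
[8] i11&i12  bne.BR sub.ALU  -- dual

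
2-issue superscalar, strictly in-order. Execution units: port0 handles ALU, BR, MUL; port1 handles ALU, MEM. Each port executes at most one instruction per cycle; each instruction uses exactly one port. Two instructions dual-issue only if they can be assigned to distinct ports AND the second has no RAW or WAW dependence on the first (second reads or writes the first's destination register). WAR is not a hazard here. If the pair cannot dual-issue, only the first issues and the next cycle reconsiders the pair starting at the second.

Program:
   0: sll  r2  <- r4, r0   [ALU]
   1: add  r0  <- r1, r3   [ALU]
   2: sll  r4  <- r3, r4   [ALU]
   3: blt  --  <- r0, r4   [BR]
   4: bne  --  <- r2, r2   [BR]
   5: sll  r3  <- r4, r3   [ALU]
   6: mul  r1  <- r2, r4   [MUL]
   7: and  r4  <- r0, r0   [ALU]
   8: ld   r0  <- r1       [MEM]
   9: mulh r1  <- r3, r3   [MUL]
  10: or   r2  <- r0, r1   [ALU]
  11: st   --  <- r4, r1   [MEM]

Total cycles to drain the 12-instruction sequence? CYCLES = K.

CYCLES = 7

[0] i0+i1  sll.ALU/add.ALU  -- dual
[1] i2  sll.ALU  -- RAW r4
[2] i3  blt.BR  -- no-port BR/BR
[3] i4+i5  bne.BR/sll.ALU  -- dual
[4] i6+i7  mul.MUL/and.ALU  -- dual
[5] i8+i9  ld.MEM/mulh.MUL  -- dual
[6] i10+i11  or.ALU/st.MEM  -- dual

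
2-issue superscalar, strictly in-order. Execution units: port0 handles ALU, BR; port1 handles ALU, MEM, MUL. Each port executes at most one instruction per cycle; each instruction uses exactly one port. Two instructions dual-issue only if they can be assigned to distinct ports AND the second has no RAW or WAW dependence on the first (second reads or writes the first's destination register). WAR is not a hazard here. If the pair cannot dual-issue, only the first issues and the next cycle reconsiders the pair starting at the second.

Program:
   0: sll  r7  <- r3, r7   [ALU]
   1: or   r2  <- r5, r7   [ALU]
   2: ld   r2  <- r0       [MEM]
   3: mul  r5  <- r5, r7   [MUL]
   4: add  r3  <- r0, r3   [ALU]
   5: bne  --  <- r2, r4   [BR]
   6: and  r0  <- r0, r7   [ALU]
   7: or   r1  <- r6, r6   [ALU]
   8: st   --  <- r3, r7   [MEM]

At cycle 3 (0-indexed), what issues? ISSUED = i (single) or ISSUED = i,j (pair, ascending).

ISSUED = 3,4

#0 head=0: sll i0 RAW r7
#1 head=1: or i1 WAW r2
#2 head=2: ld i2 no-port MEM/MUL
#3 head=3: mul/add i3+i4 2-wide
#4 head=5: bne/and i5+i6 2-wide
#5 head=7: or/st i7+i8 2-wide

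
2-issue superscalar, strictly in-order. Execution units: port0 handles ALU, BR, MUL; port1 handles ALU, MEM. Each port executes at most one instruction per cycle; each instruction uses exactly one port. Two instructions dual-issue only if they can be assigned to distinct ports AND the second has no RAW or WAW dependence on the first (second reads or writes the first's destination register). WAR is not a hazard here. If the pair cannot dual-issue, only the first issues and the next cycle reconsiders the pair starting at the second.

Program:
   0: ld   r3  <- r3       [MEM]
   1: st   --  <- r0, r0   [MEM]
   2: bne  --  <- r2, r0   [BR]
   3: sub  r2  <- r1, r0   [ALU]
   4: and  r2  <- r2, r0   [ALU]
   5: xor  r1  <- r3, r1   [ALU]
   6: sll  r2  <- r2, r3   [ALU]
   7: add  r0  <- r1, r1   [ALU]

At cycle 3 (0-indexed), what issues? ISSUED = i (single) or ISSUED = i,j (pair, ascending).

ISSUED = 4,5

#0 head=0: ld i0 no-port MEM/MEM
#1 head=1: st;bne i1/i2 dual
#2 head=3: sub i3 RAW+WAW r2
#3 head=4: and;xor i4/i5 dual
#4 head=6: sll;add i6/i7 dual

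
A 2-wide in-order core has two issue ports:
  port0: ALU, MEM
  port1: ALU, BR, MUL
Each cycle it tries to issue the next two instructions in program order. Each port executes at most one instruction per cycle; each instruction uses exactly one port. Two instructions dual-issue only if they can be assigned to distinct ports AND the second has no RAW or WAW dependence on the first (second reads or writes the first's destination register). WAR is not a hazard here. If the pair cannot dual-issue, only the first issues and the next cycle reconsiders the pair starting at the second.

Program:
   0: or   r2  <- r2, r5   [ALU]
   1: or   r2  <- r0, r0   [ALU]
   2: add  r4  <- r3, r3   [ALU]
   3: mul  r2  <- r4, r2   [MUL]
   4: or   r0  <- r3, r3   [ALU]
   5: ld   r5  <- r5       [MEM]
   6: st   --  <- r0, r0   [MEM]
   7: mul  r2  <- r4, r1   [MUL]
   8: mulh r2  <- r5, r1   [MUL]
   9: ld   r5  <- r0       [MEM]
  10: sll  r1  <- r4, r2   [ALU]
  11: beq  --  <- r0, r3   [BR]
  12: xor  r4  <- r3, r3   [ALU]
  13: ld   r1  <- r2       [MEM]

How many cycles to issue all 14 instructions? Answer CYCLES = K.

CYCLES = 8

t=0 i0:or.ALU ; WAW r2
t=1 i1,i2:or.ALU+add.ALU ; dual
t=2 i3,i4:mul.MUL+or.ALU ; dual
t=3 i5:ld.MEM ; no-port MEM/MEM
t=4 i6,i7:st.MEM+mul.MUL ; dual
t=5 i8,i9:mulh.MUL+ld.MEM ; dual
t=6 i10,i11:sll.ALU+beq.BR ; dual
t=7 i12,i13:xor.ALU+ld.MEM ; dual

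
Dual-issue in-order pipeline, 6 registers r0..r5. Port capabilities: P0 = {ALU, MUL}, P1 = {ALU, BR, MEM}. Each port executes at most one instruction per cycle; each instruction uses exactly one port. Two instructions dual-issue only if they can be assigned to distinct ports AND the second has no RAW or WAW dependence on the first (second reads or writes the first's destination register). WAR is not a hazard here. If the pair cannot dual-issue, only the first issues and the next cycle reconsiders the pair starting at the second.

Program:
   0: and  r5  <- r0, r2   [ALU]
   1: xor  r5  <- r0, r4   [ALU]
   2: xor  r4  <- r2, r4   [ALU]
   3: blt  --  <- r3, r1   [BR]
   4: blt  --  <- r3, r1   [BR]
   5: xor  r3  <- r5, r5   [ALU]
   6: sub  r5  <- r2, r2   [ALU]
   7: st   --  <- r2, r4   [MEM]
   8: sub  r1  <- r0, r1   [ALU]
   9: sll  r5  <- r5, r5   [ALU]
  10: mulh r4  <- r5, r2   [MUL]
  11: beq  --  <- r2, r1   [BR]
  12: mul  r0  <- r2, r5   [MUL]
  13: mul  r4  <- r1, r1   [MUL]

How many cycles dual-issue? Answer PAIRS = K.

t=0 i0:and ; WAW r5
t=1 i1+i2:xor;xor ; 2-wide
t=2 i3:blt ; no-port BR/BR
t=3 i4+i5:blt;xor ; 2-wide
t=4 i6+i7:sub;st ; 2-wide
t=5 i8+i9:sub;sll ; 2-wide
t=6 i10+i11:mulh;beq ; 2-wide
t=7 i12:mul ; no-port MUL/MUL
t=8 i13:mul ; tail

PAIRS = 5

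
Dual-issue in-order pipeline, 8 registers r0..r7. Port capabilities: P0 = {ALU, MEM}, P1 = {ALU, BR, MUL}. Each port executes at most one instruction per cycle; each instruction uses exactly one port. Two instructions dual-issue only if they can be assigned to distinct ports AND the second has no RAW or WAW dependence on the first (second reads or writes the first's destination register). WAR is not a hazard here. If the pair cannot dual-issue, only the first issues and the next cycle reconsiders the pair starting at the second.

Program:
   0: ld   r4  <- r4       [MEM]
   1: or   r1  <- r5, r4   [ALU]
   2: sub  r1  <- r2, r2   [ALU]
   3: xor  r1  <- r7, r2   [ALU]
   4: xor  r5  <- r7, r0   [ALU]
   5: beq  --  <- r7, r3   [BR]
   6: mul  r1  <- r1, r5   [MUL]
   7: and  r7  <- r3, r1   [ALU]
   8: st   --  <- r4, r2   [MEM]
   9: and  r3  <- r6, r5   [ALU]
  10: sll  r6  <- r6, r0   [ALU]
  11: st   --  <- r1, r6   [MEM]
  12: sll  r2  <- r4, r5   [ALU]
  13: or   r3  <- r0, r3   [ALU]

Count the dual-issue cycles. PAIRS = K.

PAIRS = 4

0. ld @i0  | RAW r4
1. or @i1  | WAW r1
2. sub @i2  | WAW r1
3. xor xor @i3&i4  | 2-wide
4. beq @i5  | no-port BR/MUL
5. mul @i6  | RAW r1
6. and st @i7&i8  | 2-wide
7. and sll @i9&i10  | 2-wide
8. st sll @i11&i12  | 2-wide
9. or @i13  | tail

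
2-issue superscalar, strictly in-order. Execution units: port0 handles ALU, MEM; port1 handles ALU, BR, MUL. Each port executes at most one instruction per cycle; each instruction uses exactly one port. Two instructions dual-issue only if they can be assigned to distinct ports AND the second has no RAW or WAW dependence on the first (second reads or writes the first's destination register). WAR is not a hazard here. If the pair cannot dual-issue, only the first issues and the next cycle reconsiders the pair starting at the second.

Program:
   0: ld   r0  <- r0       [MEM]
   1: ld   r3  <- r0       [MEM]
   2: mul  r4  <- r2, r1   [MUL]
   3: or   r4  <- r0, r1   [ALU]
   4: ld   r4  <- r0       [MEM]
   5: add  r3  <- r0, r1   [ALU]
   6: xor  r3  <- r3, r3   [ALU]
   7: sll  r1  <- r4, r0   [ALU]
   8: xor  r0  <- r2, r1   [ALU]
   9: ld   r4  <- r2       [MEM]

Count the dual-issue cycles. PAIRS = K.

0. ld @i0  | no-port MEM/MEM
1. ld;mul @i1/i2  | 2-wide
2. or @i3  | WAW r4
3. ld;add @i4/i5  | 2-wide
4. xor;sll @i6/i7  | 2-wide
5. xor;ld @i8/i9  | 2-wide

PAIRS = 4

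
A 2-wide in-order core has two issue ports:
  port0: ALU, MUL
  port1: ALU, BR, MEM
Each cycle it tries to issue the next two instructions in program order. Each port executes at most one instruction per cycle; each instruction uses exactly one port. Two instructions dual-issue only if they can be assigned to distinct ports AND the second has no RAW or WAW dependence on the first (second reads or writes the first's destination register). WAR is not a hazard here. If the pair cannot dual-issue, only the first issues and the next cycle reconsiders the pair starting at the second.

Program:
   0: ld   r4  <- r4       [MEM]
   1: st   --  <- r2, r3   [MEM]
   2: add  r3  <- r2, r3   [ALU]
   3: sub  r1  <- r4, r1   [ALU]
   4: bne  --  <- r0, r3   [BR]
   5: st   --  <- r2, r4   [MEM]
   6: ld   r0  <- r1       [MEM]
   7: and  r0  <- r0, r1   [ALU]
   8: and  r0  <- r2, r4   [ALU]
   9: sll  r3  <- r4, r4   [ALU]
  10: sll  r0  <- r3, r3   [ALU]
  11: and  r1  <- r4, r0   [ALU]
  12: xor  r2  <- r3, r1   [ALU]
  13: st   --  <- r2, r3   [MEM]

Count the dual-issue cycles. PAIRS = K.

PAIRS = 3

c0: i0 ld  no-port MEM/MEM
c1: i1,i2 st/add  2-wide
c2: i3,i4 sub/bne  2-wide
c3: i5 st  no-port MEM/MEM
c4: i6 ld  RAW+WAW r0
c5: i7 and  WAW r0
c6: i8,i9 and/sll  2-wide
c7: i10 sll  RAW r0
c8: i11 and  RAW r1
c9: i12 xor  RAW r2
c10: i13 st  tail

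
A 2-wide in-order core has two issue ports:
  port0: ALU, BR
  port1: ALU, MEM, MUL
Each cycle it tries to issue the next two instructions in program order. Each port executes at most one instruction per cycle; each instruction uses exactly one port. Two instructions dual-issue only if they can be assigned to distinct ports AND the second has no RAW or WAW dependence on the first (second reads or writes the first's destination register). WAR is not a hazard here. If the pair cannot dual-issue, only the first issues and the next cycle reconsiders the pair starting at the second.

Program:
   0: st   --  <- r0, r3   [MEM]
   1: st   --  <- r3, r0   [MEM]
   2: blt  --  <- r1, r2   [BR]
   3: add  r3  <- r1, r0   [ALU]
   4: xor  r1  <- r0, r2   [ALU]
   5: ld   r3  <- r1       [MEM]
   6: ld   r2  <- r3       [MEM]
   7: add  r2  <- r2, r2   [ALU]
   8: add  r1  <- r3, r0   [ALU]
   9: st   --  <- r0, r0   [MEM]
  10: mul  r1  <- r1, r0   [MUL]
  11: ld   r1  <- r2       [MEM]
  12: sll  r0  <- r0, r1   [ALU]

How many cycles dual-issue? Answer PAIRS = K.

  cy0 -> i0 (st) no-port MEM/MEM
  cy1 -> i1+i2 (st;blt) 2-wide
  cy2 -> i3+i4 (add;xor) 2-wide
  cy3 -> i5 (ld) no-port MEM/MEM
  cy4 -> i6 (ld) RAW+WAW r2
  cy5 -> i7+i8 (add;add) 2-wide
  cy6 -> i9 (st) no-port MEM/MUL
  cy7 -> i10 (mul) no-port MUL/MEM
  cy8 -> i11 (ld) RAW r1
  cy9 -> i12 (sll) tail

PAIRS = 3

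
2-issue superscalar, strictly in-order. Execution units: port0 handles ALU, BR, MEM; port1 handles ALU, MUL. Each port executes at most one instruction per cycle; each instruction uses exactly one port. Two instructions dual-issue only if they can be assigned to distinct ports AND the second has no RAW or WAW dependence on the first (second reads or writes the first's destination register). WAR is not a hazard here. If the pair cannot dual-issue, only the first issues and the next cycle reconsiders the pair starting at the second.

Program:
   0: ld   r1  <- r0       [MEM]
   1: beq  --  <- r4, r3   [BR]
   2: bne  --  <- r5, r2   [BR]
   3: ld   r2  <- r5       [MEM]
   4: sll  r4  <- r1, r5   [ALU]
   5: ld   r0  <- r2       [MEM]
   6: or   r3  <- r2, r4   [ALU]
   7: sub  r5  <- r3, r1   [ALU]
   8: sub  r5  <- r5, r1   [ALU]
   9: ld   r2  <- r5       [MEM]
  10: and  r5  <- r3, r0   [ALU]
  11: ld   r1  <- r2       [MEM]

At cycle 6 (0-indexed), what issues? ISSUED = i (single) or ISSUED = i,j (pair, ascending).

ISSUED = 8

c0: i0 ld.MEM  no-port MEM/BR
c1: i1 beq.BR  no-port BR/BR
c2: i2 bne.BR  no-port BR/MEM
c3: i3&i4 ld.MEM/sll.ALU  2-wide
c4: i5&i6 ld.MEM/or.ALU  2-wide
c5: i7 sub.ALU  RAW+WAW r5
c6: i8 sub.ALU  RAW r5
c7: i9&i10 ld.MEM/and.ALU  2-wide
c8: i11 ld.MEM  tail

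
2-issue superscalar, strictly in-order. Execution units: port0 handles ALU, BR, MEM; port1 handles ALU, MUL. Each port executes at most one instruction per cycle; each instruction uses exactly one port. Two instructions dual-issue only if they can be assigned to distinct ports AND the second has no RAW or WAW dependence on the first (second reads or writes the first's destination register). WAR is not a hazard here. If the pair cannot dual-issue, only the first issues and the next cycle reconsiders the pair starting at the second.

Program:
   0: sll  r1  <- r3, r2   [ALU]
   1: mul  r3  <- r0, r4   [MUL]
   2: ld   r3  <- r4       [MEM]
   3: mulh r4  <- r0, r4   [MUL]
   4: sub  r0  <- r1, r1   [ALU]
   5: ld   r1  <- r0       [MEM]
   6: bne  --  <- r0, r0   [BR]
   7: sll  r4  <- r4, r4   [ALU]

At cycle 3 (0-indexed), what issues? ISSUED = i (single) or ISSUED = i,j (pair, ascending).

ISSUED = 5

  cy0 -> i0&i1 (sll+mul) pair
  cy1 -> i2&i3 (ld+mulh) pair
  cy2 -> i4 (sub) RAW r0
  cy3 -> i5 (ld) no-port MEM/BR
  cy4 -> i6&i7 (bne+sll) pair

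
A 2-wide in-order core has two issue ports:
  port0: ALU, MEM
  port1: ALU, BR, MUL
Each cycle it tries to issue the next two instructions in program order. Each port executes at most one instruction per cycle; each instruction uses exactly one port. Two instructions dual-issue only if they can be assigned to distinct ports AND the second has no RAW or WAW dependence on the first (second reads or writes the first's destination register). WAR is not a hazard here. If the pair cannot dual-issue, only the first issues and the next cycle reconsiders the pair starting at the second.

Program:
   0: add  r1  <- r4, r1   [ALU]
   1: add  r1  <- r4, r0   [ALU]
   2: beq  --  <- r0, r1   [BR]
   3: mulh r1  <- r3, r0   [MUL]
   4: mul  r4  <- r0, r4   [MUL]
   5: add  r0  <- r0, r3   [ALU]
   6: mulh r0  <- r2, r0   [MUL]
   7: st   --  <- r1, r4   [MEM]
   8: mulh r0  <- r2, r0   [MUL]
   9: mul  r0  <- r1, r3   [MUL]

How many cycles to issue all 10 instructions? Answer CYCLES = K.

CYCLES = 8

t=0 i0:add ; WAW r1
t=1 i1:add ; RAW r1
t=2 i2:beq ; no-port BR/MUL
t=3 i3:mulh ; no-port MUL/MUL
t=4 i4,i5:mul add ; pair
t=5 i6,i7:mulh st ; pair
t=6 i8:mulh ; no-port MUL/MUL
t=7 i9:mul ; tail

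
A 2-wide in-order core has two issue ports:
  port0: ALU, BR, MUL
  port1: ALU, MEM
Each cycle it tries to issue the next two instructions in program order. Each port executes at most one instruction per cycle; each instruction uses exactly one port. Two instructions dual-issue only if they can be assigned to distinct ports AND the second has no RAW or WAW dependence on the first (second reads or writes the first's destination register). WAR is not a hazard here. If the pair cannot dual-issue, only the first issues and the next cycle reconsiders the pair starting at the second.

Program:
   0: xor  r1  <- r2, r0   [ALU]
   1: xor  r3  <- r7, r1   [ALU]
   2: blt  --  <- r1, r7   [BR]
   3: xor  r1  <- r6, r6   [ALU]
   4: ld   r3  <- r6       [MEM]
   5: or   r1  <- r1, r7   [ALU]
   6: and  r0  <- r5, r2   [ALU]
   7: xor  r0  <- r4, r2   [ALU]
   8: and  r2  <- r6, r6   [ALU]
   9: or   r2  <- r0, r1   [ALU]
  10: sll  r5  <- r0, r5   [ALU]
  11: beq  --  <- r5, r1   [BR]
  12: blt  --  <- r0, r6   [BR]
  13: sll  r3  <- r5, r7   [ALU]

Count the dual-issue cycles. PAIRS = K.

[0] i0  xor.ALU  -- RAW r1
[1] i1,i2  xor.ALU;blt.BR  -- dual
[2] i3,i4  xor.ALU;ld.MEM  -- dual
[3] i5,i6  or.ALU;and.ALU  -- dual
[4] i7,i8  xor.ALU;and.ALU  -- dual
[5] i9,i10  or.ALU;sll.ALU  -- dual
[6] i11  beq.BR  -- no-port BR/BR
[7] i12,i13  blt.BR;sll.ALU  -- dual

PAIRS = 6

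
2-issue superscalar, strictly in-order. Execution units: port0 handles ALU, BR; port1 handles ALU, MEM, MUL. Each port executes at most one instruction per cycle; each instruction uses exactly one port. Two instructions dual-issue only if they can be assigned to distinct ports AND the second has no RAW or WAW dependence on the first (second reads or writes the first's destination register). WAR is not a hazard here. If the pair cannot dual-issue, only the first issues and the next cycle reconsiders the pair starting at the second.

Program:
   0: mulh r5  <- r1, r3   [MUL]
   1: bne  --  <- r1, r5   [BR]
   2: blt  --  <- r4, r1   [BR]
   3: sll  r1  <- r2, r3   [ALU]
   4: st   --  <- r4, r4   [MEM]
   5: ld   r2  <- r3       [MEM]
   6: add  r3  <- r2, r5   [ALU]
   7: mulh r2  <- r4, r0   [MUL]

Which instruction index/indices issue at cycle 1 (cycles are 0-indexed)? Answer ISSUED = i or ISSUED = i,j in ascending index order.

ISSUED = 1

c0: i0 mulh  RAW r5
c1: i1 bne  no-port BR/BR
c2: i2+i3 blt+sll  dual
c3: i4 st  no-port MEM/MEM
c4: i5 ld  RAW r2
c5: i6+i7 add+mulh  dual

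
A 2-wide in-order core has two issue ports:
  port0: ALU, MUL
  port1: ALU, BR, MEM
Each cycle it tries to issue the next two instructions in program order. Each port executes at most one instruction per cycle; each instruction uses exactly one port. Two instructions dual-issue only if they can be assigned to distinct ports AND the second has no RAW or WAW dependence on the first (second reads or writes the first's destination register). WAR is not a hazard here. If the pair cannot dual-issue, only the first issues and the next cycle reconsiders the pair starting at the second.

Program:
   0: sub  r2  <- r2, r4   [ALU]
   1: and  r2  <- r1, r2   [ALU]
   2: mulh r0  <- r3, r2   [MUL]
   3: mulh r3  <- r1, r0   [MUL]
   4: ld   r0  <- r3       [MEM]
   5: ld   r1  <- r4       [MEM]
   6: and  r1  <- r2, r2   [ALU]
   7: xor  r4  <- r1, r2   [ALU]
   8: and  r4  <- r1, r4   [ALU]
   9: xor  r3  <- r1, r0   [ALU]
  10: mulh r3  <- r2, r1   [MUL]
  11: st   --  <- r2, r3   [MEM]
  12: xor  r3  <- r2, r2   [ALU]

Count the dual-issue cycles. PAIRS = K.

  cy0 -> i0 (sub.ALU) RAW+WAW r2
  cy1 -> i1 (and.ALU) RAW r2
  cy2 -> i2 (mulh.MUL) no-port MUL/MUL
  cy3 -> i3 (mulh.MUL) RAW r3
  cy4 -> i4 (ld.MEM) no-port MEM/MEM
  cy5 -> i5 (ld.MEM) WAW r1
  cy6 -> i6 (and.ALU) RAW r1
  cy7 -> i7 (xor.ALU) RAW+WAW r4
  cy8 -> i8/i9 (and.ALU xor.ALU) pair
  cy9 -> i10 (mulh.MUL) RAW r3
  cy10 -> i11/i12 (st.MEM xor.ALU) pair

PAIRS = 2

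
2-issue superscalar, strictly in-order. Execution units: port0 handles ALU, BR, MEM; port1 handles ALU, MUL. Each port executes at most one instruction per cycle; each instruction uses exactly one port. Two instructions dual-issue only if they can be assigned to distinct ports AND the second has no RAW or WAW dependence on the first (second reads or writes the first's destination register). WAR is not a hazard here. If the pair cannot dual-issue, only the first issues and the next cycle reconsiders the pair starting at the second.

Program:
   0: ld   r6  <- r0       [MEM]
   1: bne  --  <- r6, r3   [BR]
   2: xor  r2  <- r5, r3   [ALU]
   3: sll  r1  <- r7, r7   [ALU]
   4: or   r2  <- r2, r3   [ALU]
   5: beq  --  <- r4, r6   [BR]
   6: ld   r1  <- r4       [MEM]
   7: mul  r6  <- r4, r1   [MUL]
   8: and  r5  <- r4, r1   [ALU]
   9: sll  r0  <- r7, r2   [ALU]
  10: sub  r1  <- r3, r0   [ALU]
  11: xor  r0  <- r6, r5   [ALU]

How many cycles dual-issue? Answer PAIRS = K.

[0] i0  ld  -- no-port MEM/BR
[1] i1/i2  bne xor  -- dual
[2] i3/i4  sll or  -- dual
[3] i5  beq  -- no-port BR/MEM
[4] i6  ld  -- RAW r1
[5] i7/i8  mul and  -- dual
[6] i9  sll  -- RAW r0
[7] i10/i11  sub xor  -- dual

PAIRS = 4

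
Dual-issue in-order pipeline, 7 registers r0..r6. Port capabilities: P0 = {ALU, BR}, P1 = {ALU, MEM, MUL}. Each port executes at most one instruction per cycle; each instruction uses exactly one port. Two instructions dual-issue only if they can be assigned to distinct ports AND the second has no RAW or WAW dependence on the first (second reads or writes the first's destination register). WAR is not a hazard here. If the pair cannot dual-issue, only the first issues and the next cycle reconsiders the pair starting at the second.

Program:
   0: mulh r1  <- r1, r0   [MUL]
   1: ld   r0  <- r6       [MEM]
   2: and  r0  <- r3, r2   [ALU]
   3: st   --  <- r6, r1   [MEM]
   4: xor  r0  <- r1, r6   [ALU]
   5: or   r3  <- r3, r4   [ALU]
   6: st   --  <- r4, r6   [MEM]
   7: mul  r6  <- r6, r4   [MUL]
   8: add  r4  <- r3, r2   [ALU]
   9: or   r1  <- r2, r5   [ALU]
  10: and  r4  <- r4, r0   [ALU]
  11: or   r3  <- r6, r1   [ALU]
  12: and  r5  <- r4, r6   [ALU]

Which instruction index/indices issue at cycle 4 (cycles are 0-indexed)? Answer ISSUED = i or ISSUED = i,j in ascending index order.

ISSUED = 6

c0: i0 mulh  no-port MUL/MEM
c1: i1 ld  WAW r0
c2: i2,i3 and st  dual
c3: i4,i5 xor or  dual
c4: i6 st  no-port MEM/MUL
c5: i7,i8 mul add  dual
c6: i9,i10 or and  dual
c7: i11,i12 or and  dual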